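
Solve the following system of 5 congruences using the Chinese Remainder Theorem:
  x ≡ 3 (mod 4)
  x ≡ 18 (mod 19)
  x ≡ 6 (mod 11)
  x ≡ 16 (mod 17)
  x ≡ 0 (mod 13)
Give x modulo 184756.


Product of moduli M = 4 · 19 · 11 · 17 · 13 = 184756.
Merge one congruence at a time:
  Start: x ≡ 3 (mod 4).
  Combine with x ≡ 18 (mod 19); new modulus lcm = 76.
    Write x = 3 + 4·t and substitute into x ≡ 18 (mod 19): 4·t ≡ 18 − 3 = 15 (mod 19).
    The inverse of 4 mod 19 is 5 (since 4·5 = 20 = 1·19 + 1), so t ≡ 5·15 = 75 ≡ 18 (mod 19).
    Then x = 3 + 4·18 = 75, valid modulo lcm(4, 19) = 76: x ≡ 75 (mod 76).
  Combine with x ≡ 6 (mod 11); new modulus lcm = 836.
    Write x = 75 + 76·t and substitute into x ≡ 6 (mod 11): 76·t ≡ 6 − 75 = -69 (mod 11).
    Reduce coefficients mod 11: 10·t ≡ 8 (mod 11).
    The inverse of 10 mod 11 is 10 (since 10·10 = 100 = 9·11 + 1), so t ≡ 10·8 = 80 ≡ 3 (mod 11).
    Then x = 75 + 76·3 = 303, valid modulo lcm(76, 11) = 836: x ≡ 303 (mod 836).
  Combine with x ≡ 16 (mod 17); new modulus lcm = 14212.
    Write x = 303 + 836·t and substitute into x ≡ 16 (mod 17): 836·t ≡ 16 − 303 = -287 (mod 17).
    Reduce coefficients mod 17: 3·t ≡ 2 (mod 17).
    The inverse of 3 mod 17 is 6 (since 3·6 = 18 = 1·17 + 1), so t ≡ 6·2 = 12 ≡ 12 (mod 17).
    Then x = 303 + 836·12 = 10335, valid modulo lcm(836, 17) = 14212: x ≡ 10335 (mod 14212).
  Combine with x ≡ 0 (mod 13); new modulus lcm = 184756.
    Write x = 10335 + 14212·t and substitute into x ≡ 0 (mod 13): 14212·t ≡ 0 − 10335 = -10335 (mod 13).
    Reduce coefficients mod 13: 3·t ≡ 0 (mod 13).
    The inverse of 3 mod 13 is 9 (since 3·9 = 27 = 2·13 + 1), so t ≡ 9·0 = 0 ≡ 0 (mod 13).
    Then x = 10335 + 14212·0 = 10335, valid modulo lcm(14212, 13) = 184756: x ≡ 10335 (mod 184756).
Verify against each original: 10335 mod 4 = 3, 10335 mod 19 = 18, 10335 mod 11 = 6, 10335 mod 17 = 16, 10335 mod 13 = 0.

x ≡ 10335 (mod 184756).


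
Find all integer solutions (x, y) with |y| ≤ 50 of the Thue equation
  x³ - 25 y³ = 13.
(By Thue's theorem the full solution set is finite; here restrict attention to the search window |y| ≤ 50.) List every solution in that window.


The equation is x³ - 25y³ = 13. For fixed y, x³ = 25·y³ + 13, so a solution requires the RHS to be a perfect cube.
Strategy: iterate y from -50 to 50, compute RHS = 25·y³ + 13, and check whether it is a (positive or negative) perfect cube.
Check small values of y:
  y = 0: RHS = 13 is not a perfect cube.
  y = 1: RHS = 38 is not a perfect cube.
  y = -1: RHS = -12 is not a perfect cube.
  y = 2: RHS = 213 is not a perfect cube.
  y = -2: RHS = -187 is not a perfect cube.
  y = 3: RHS = 688 is not a perfect cube.
  y = -3: RHS = -662 is not a perfect cube.
Continuing the search up to |y| = 50 finds no solutions either.
No (x, y) in the scanned range satisfies the equation.

No integer solutions with |y| ≤ 50.


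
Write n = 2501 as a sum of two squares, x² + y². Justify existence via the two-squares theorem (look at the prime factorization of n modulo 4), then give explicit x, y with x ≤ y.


Step 1: Factor n = 2501 = 41 · 61.
Step 2: Check the mod-4 condition on each prime factor: 41 ≡ 1 (mod 4), exponent 1; 61 ≡ 1 (mod 4), exponent 1.
All primes ≡ 3 (mod 4) appear to even exponent (or don't appear), so by the two-squares theorem n IS expressible as a sum of two squares.
Step 3: Build a representation. Here n = 41 · 61 is a product of primes ≡ 1 (mod 4). Each prime p ≡ 1 (mod 4) is itself a sum of two squares; find a² by testing p − a² for a perfect square:
  41: 41 − 1² = 40, 41 − 2² = 37, 41 − 3² = 32, 41 − 4² = 25 = 5² ⇒ 41 = 4² + 5².
  61: 61 − 1² = 60, 61 − 2² = 57, 61 − 3² = 52, 61 − 4² = 45, 61 − 5² = 36 = 6² ⇒ 61 = 5² + 6².
  Combine using the Brahmagupta–Fibonacci identity (a² + b²)(c² + d²) = (ac − bd)² + (ad + bc)² = (ac + bd)² + (ad − bc)²:
  41 · 61 = 2501: from (4² + 5²)(5² + 6²), take (4·5 − 5·6, 4·6 + 5·5) = (20 − 30, 24 + 25) = (-10, 49); dropping signs (only squares matter) gives (10, 49); check 10² + 49² = 100 + 2401 = 2501 ✓.
Step 4: Order so x ≤ y and verify: 10² + 49² = 100 + 2401 = 2501 = n. ✓

n = 2501 = 10² + 49² (one valid representation with x ≤ y).


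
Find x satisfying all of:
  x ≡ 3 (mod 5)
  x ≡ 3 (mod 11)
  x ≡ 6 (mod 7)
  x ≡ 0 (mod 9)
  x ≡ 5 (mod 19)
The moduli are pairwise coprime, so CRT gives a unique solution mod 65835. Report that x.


Product of moduli M = 5 · 11 · 7 · 9 · 19 = 65835.
Merge one congruence at a time:
  Start: x ≡ 3 (mod 5).
  Combine with x ≡ 3 (mod 11); new modulus lcm = 55.
    Write x = 3 + 5·t and substitute into x ≡ 3 (mod 11): 5·t ≡ 3 − 3 = 0 (mod 11).
    The inverse of 5 mod 11 is 9 (since 5·9 = 45 = 4·11 + 1), so t ≡ 9·0 = 0 ≡ 0 (mod 11).
    Then x = 3 + 5·0 = 3, valid modulo lcm(5, 11) = 55: x ≡ 3 (mod 55).
  Combine with x ≡ 6 (mod 7); new modulus lcm = 385.
    Write x = 3 + 55·t and substitute into x ≡ 6 (mod 7): 55·t ≡ 6 − 3 = 3 (mod 7).
    Reduce coefficients mod 7: 6·t ≡ 3 (mod 7).
    The inverse of 6 mod 7 is 6 (since 6·6 = 36 = 5·7 + 1), so t ≡ 6·3 = 18 ≡ 4 (mod 7).
    Then x = 3 + 55·4 = 223, valid modulo lcm(55, 7) = 385: x ≡ 223 (mod 385).
  Combine with x ≡ 0 (mod 9); new modulus lcm = 3465.
    Write x = 223 + 385·t and substitute into x ≡ 0 (mod 9): 385·t ≡ 0 − 223 = -223 (mod 9).
    Reduce coefficients mod 9: 7·t ≡ 2 (mod 9).
    The inverse of 7 mod 9 is 4 (since 7·4 = 28 = 3·9 + 1), so t ≡ 4·2 = 8 ≡ 8 (mod 9).
    Then x = 223 + 385·8 = 3303, valid modulo lcm(385, 9) = 3465: x ≡ 3303 (mod 3465).
  Combine with x ≡ 5 (mod 19); new modulus lcm = 65835.
    Write x = 3303 + 3465·t and substitute into x ≡ 5 (mod 19): 3465·t ≡ 5 − 3303 = -3298 (mod 19).
    Reduce coefficients mod 19: 7·t ≡ 8 (mod 19).
    The inverse of 7 mod 19 is 11 (since 7·11 = 77 = 4·19 + 1), so t ≡ 11·8 = 88 ≡ 12 (mod 19).
    Then x = 3303 + 3465·12 = 44883, valid modulo lcm(3465, 19) = 65835: x ≡ 44883 (mod 65835).
Verify against each original: 44883 mod 5 = 3, 44883 mod 11 = 3, 44883 mod 7 = 6, 44883 mod 9 = 0, 44883 mod 19 = 5.

x ≡ 44883 (mod 65835).


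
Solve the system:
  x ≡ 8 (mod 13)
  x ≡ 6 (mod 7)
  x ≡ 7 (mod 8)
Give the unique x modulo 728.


Moduli 13, 7, 8 are pairwise coprime; by CRT there is a unique solution modulo M = 13 · 7 · 8 = 728.
Solve pairwise, accumulating the modulus:
  Start with x ≡ 8 (mod 13).
  Combine with x ≡ 6 (mod 7): since gcd(13, 7) = 1, we get a unique residue mod 91.
    Write x = 8 + 13·t and substitute into x ≡ 6 (mod 7): 13·t ≡ 6 − 8 = -2 (mod 7).
    Reduce coefficients mod 7: 6·t ≡ 5 (mod 7).
    The inverse of 6 mod 7 is 6 (since 6·6 = 36 = 5·7 + 1), so t ≡ 6·5 = 30 ≡ 2 (mod 7).
    Then x = 8 + 13·2 = 34, valid modulo lcm(13, 7) = 91: x ≡ 34 (mod 91).
  Combine with x ≡ 7 (mod 8): since gcd(91, 8) = 1, we get a unique residue mod 728.
    Write x = 34 + 91·t and substitute into x ≡ 7 (mod 8): 91·t ≡ 7 − 34 = -27 (mod 8).
    Reduce coefficients mod 8: 3·t ≡ 5 (mod 8).
    The inverse of 3 mod 8 is 3 (since 3·3 = 9 = 1·8 + 1), so t ≡ 3·5 = 15 ≡ 7 (mod 8).
    Then x = 34 + 91·7 = 671, valid modulo lcm(91, 8) = 728: x ≡ 671 (mod 728).
Verify: 671 mod 13 = 8 ✓, 671 mod 7 = 6 ✓, 671 mod 8 = 7 ✓.

x ≡ 671 (mod 728).


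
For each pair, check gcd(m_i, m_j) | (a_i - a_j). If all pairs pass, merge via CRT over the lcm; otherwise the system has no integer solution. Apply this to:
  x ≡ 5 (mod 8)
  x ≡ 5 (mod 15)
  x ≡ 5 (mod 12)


Moduli 8, 15, 12 are not pairwise coprime, so CRT works modulo lcm(m_i) when all pairwise compatibility conditions hold.
Pairwise compatibility: gcd(m_i, m_j) must divide a_i - a_j for every pair.
Merge one congruence at a time:
  Start: x ≡ 5 (mod 8).
  Combine with x ≡ 5 (mod 15): gcd(8, 15) = 1; 5 - 5 = 0, which IS divisible by 1, so compatible.
    Write x = 5 + 8·t and substitute into x ≡ 5 (mod 15): 8·t ≡ 5 − 5 = 0 (mod 15).
    The inverse of 8 mod 15 is 2 (since 8·2 = 16 = 1·15 + 1), so t ≡ 2·0 = 0 ≡ 0 (mod 15).
    Then x = 5 + 8·0 = 5, valid modulo lcm(8, 15) = 120: x ≡ 5 (mod 120).
  Combine with x ≡ 5 (mod 12): gcd(120, 12) = 12; 5 - 5 = 0, which IS divisible by 12, so compatible.
    Write x = 5 + 120·t and substitute into x ≡ 5 (mod 12): 120·t ≡ 5 − 5 = 0 (mod 12).
    Divide the congruence (and modulus) by g = 12: 10·t ≡ 0 (mod 1).
    Modulo 1 every t works; take t = 0.
    Then x = 5 + 120·0 = 5, valid modulo lcm(120, 12) = 120: x ≡ 5 (mod 120).
Verify: 5 mod 8 = 5, 5 mod 15 = 5, 5 mod 12 = 5.

x ≡ 5 (mod 120).


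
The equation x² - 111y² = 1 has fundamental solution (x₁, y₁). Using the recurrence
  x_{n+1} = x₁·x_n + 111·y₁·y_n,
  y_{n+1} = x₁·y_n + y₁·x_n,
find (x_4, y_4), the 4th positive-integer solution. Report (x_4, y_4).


Step 1: Find the fundamental solution (x₁, y₁) of x² - 111y² = 1.
  Expand √111 as a continued fraction. a₀ = ⌊√111⌋ = 10; iterate m_{k+1} = d_k·a_k − m_k, d_{k+1} = (111 − m_{k+1}²)/d_k, a_{k+1} = ⌊(a₀ + m_{k+1})/d_{k+1}⌋ (starting m₀ = 0, d₀ = 1), with convergents p_k = a_k·p_{k-1} + p_{k-2}, q_k = a_k·q_{k-1} + q_{k-2} (p₋₁ = 1, q₋₁ = 0):
  k = 0: a₀ = 10; p₀/q₀ = 10/1; p₀² − 111·q₀² = 100 − 111 = -11.
  k = 1: m = 10, d = 11, a = ⌊(10 + 10)/11⌋ = 1; p/q = (1·10 + 1)/(1·1 + 0) = 11/1; p² − 111·q² = 121 − 111 = 10.
  k = 2: m = 1, d = 10, a = ⌊(10 + 1)/10⌋ = 1; p/q = (1·11 + 10)/(1·1 + 1) = 21/2; p² − 111·q² = 441 − 444 = -3.
  k = 3: m = 9, d = 3, a = ⌊(10 + 9)/3⌋ = 6; p/q = (6·21 + 11)/(6·2 + 1) = 137/13; p² − 111·q² = 18769 − 18759 = 10.
  k = 4: m = 9, d = 10, a = ⌊(10 + 9)/10⌋ = 1; p/q = (1·137 + 21)/(1·13 + 2) = 158/15; p² − 111·q² = 24964 − 24975 = -11.
  k = 5: m = 1, d = 11, a = ⌊(10 + 1)/11⌋ = 1; p/q = (1·158 + 137)/(1·15 + 13) = 295/28; p² − 111·q² = 87025 − 87024 = 1.
  The first convergent with p² − 111·q² = 1 gives the fundamental solution (x₁, y₁) = (295, 28).
Step 2: Apply the recurrence (x_{n+1}, y_{n+1}) = (x₁x_n + 111y₁y_n, x₁y_n + y₁x_n) repeatedly.
  From (x_1, y_1) = (295, 28): x_2 = 295·295 + 111·28·28 = 174049; y_2 = 295·28 + 28·295 = 16520.
  From (x_2, y_2) = (174049, 16520): x_3 = 295·174049 + 111·28·16520 = 102688615; y_3 = 295·16520 + 28·174049 = 9746772.
  From (x_3, y_3) = (102688615, 9746772): x_4 = 295·102688615 + 111·28·9746772 = 60586108801; y_4 = 295·9746772 + 28·102688615 = 5750578960.
Step 3: Verify x_4² - 111·y_4² = 3670676579646609657601 - 3670676579646609657600 = 1 (should be 1). ✓

(x_1, y_1) = (295, 28); (x_4, y_4) = (60586108801, 5750578960).


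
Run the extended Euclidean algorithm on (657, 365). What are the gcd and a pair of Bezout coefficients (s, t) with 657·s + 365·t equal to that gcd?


Euclidean algorithm on (657, 365) — divide until remainder is 0:
  657 = 1 · 365 + 292
  365 = 1 · 292 + 73
  292 = 4 · 73 + 0
gcd(657, 365) = 73.
Track Bezout coefficients alongside the remainders: start with r₀ = 657 = a·1 + b·0 (s = 1, t = 0) and r₁ = 365 = a·0 + b·1 (s = 0, t = 1); each new remainder r_{k+1} = r_{k-1} − q_k·r_k inherits s_{k+1} = s_{k-1} − q_k·s_k, t_{k+1} = t_{k-1} − q_k·t_k, so r_k = a·s_k + b·t_k at every step:
  q = 1: r = 292, s = 1 − 1·0 = 1, t = 0 − 1·1 = -1  (check: 657·1 + 365·(-1) = 292)
  q = 1: r = 73, s = 0 − 1·1 = -1, t = 1 − 1·(-1) = 2  (check: 657·(-1) + 365·2 = 73)
The row with r = 73 (the gcd) gives the Bezout coefficients s = -1, t = 2.
Result: 657 · (-1) + 365 · (2) = 73.

gcd(657, 365) = 73; s = -1, t = 2 (check: 657·(-1) + 365·2 = 73).


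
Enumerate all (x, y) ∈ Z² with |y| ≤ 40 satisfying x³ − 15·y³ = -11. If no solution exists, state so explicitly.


The equation is x³ - 15y³ = -11. For fixed y, x³ = 15·y³ − 11, so a solution requires the RHS to be a perfect cube.
Strategy: iterate y from -40 to 40, compute RHS = 15·y³ − 11, and check whether it is a (positive or negative) perfect cube.
Check small values of y:
  y = 0: RHS = -11 is not a perfect cube.
  y = 1: RHS = 4 is not a perfect cube.
  y = -1: RHS = -26 is not a perfect cube.
  y = 2: RHS = 109 is not a perfect cube.
  y = -2: RHS = -131 is not a perfect cube.
  y = 3: RHS = 394 is not a perfect cube.
  y = -3: RHS = -416 is not a perfect cube.
Continuing the search up to |y| = 40 finds no solutions either.
No (x, y) in the scanned range satisfies the equation.

No integer solutions with |y| ≤ 40.


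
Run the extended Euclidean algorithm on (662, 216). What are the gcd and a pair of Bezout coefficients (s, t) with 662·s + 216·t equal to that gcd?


Euclidean algorithm on (662, 216) — divide until remainder is 0:
  662 = 3 · 216 + 14
  216 = 15 · 14 + 6
  14 = 2 · 6 + 2
  6 = 3 · 2 + 0
gcd(662, 216) = 2.
Track Bezout coefficients alongside the remainders: start with r₀ = 662 = a·1 + b·0 (s = 1, t = 0) and r₁ = 216 = a·0 + b·1 (s = 0, t = 1); each new remainder r_{k+1} = r_{k-1} − q_k·r_k inherits s_{k+1} = s_{k-1} − q_k·s_k, t_{k+1} = t_{k-1} − q_k·t_k, so r_k = a·s_k + b·t_k at every step:
  q = 3: r = 14, s = 1 − 3·0 = 1, t = 0 − 3·1 = -3  (check: 662·1 + 216·(-3) = 14)
  q = 15: r = 6, s = 0 − 15·1 = -15, t = 1 − 15·(-3) = 46  (check: 662·(-15) + 216·46 = 6)
  q = 2: r = 2, s = 1 − 2·(-15) = 31, t = -3 − 2·46 = -95  (check: 662·31 + 216·(-95) = 2)
The row with r = 2 (the gcd) gives the Bezout coefficients s = 31, t = -95.
Result: 662 · (31) + 216 · (-95) = 2.

gcd(662, 216) = 2; s = 31, t = -95 (check: 662·31 + 216·(-95) = 2).


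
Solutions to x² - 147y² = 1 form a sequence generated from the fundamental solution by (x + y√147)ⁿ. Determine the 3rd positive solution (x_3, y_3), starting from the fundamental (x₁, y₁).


Step 1: Find the fundamental solution (x₁, y₁) of x² - 147y² = 1.
  Expand √147 as a continued fraction. a₀ = ⌊√147⌋ = 12; iterate m_{k+1} = d_k·a_k − m_k, d_{k+1} = (147 − m_{k+1}²)/d_k, a_{k+1} = ⌊(a₀ + m_{k+1})/d_{k+1}⌋ (starting m₀ = 0, d₀ = 1), with convergents p_k = a_k·p_{k-1} + p_{k-2}, q_k = a_k·q_{k-1} + q_{k-2} (p₋₁ = 1, q₋₁ = 0):
  k = 0: a₀ = 12; p₀/q₀ = 12/1; p₀² − 147·q₀² = 144 − 147 = -3.
  k = 1: m = 12, d = 3, a = ⌊(12 + 12)/3⌋ = 8; p/q = (8·12 + 1)/(8·1 + 0) = 97/8; p² − 147·q² = 9409 − 9408 = 1.
  The first convergent with p² − 147·q² = 1 gives the fundamental solution (x₁, y₁) = (97, 8).
Step 2: Apply the recurrence (x_{n+1}, y_{n+1}) = (x₁x_n + 147y₁y_n, x₁y_n + y₁x_n) repeatedly.
  From (x_1, y_1) = (97, 8): x_2 = 97·97 + 147·8·8 = 18817; y_2 = 97·8 + 8·97 = 1552.
  From (x_2, y_2) = (18817, 1552): x_3 = 97·18817 + 147·8·1552 = 3650401; y_3 = 97·1552 + 8·18817 = 301080.
Step 3: Verify x_3² - 147·y_3² = 13325427460801 - 13325427460800 = 1 (should be 1). ✓

(x_1, y_1) = (97, 8); (x_3, y_3) = (3650401, 301080).


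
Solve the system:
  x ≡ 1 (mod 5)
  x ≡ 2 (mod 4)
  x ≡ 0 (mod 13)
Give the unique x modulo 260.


Moduli 5, 4, 13 are pairwise coprime; by CRT there is a unique solution modulo M = 5 · 4 · 13 = 260.
Solve pairwise, accumulating the modulus:
  Start with x ≡ 1 (mod 5).
  Combine with x ≡ 2 (mod 4): since gcd(5, 4) = 1, we get a unique residue mod 20.
    Write x = 1 + 5·t and substitute into x ≡ 2 (mod 4): 5·t ≡ 2 − 1 = 1 (mod 4).
    Reduce coefficients mod 4: 1·t ≡ 1 (mod 4).
    So t ≡ 1 (mod 4).
    Then x = 1 + 5·1 = 6, valid modulo lcm(5, 4) = 20: x ≡ 6 (mod 20).
  Combine with x ≡ 0 (mod 13): since gcd(20, 13) = 1, we get a unique residue mod 260.
    Write x = 6 + 20·t and substitute into x ≡ 0 (mod 13): 20·t ≡ 0 − 6 = -6 (mod 13).
    Reduce coefficients mod 13: 7·t ≡ 7 (mod 13).
    The inverse of 7 mod 13 is 2 (since 7·2 = 14 = 1·13 + 1), so t ≡ 2·7 = 14 ≡ 1 (mod 13).
    Then x = 6 + 20·1 = 26, valid modulo lcm(20, 13) = 260: x ≡ 26 (mod 260).
Verify: 26 mod 5 = 1 ✓, 26 mod 4 = 2 ✓, 26 mod 13 = 0 ✓.

x ≡ 26 (mod 260).


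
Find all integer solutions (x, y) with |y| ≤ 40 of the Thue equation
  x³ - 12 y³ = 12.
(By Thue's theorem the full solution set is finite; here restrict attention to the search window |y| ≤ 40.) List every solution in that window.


The equation is x³ - 12y³ = 12. For fixed y, x³ = 12·y³ + 12, so a solution requires the RHS to be a perfect cube.
Strategy: iterate y from -40 to 40, compute RHS = 12·y³ + 12, and check whether it is a (positive or negative) perfect cube.
Check small values of y:
  y = 0: RHS = 12 is not a perfect cube.
  y = 1: RHS = 24 is not a perfect cube.
  y = -1: RHS = 0 = (0)³ ⇒ x = 0 works.
  y = 2: RHS = 108 is not a perfect cube.
  y = -2: RHS = -84 is not a perfect cube.
  y = 3: RHS = 336 is not a perfect cube.
  y = -3: RHS = -312 is not a perfect cube.
Continuing the search up to |y| = 40 finds no further solutions beyond those listed.
Collected solutions: (0, -1).

Solutions (with |y| ≤ 40): (0, -1).


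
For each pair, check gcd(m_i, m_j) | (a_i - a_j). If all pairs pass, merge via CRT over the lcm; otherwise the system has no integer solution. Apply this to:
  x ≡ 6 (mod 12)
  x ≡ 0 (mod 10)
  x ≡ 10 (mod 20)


Moduli 12, 10, 20 are not pairwise coprime, so CRT works modulo lcm(m_i) when all pairwise compatibility conditions hold.
Pairwise compatibility: gcd(m_i, m_j) must divide a_i - a_j for every pair.
Merge one congruence at a time:
  Start: x ≡ 6 (mod 12).
  Combine with x ≡ 0 (mod 10): gcd(12, 10) = 2; 0 - 6 = -6, which IS divisible by 2, so compatible.
    Write x = 6 + 12·t and substitute into x ≡ 0 (mod 10): 12·t ≡ 0 − 6 = -6 (mod 10).
    Divide the congruence (and modulus) by g = 2: 6·t ≡ -3 (mod 5).
    Reduce coefficients mod 5: 1·t ≡ 2 (mod 5).
    So t ≡ 2 (mod 5).
    Then x = 6 + 12·2 = 30, valid modulo lcm(12, 10) = 60: x ≡ 30 (mod 60).
  Combine with x ≡ 10 (mod 20): gcd(60, 20) = 20; 10 - 30 = -20, which IS divisible by 20, so compatible.
    Write x = 30 + 60·t and substitute into x ≡ 10 (mod 20): 60·t ≡ 10 − 30 = -20 (mod 20).
    Divide the congruence (and modulus) by g = 20: 3·t ≡ -1 (mod 1).
    Modulo 1 every t works; take t = 0.
    Then x = 30 + 60·0 = 30, valid modulo lcm(60, 20) = 60: x ≡ 30 (mod 60).
Verify: 30 mod 12 = 6, 30 mod 10 = 0, 30 mod 20 = 10.

x ≡ 30 (mod 60).


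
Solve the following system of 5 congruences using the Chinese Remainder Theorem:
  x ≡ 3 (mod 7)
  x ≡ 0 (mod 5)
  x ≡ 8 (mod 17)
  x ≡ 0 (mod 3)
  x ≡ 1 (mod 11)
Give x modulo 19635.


Product of moduli M = 7 · 5 · 17 · 3 · 11 = 19635.
Merge one congruence at a time:
  Start: x ≡ 3 (mod 7).
  Combine with x ≡ 0 (mod 5); new modulus lcm = 35.
    Write x = 3 + 7·t and substitute into x ≡ 0 (mod 5): 7·t ≡ 0 − 3 = -3 (mod 5).
    Reduce coefficients mod 5: 2·t ≡ 2 (mod 5).
    The inverse of 2 mod 5 is 3 (since 2·3 = 6 = 1·5 + 1), so t ≡ 3·2 = 6 ≡ 1 (mod 5).
    Then x = 3 + 7·1 = 10, valid modulo lcm(7, 5) = 35: x ≡ 10 (mod 35).
  Combine with x ≡ 8 (mod 17); new modulus lcm = 595.
    Write x = 10 + 35·t and substitute into x ≡ 8 (mod 17): 35·t ≡ 8 − 10 = -2 (mod 17).
    Reduce coefficients mod 17: 1·t ≡ 15 (mod 17).
    So t ≡ 15 (mod 17).
    Then x = 10 + 35·15 = 535, valid modulo lcm(35, 17) = 595: x ≡ 535 (mod 595).
  Combine with x ≡ 0 (mod 3); new modulus lcm = 1785.
    Write x = 535 + 595·t and substitute into x ≡ 0 (mod 3): 595·t ≡ 0 − 535 = -535 (mod 3).
    Reduce coefficients mod 3: 1·t ≡ 2 (mod 3).
    So t ≡ 2 (mod 3).
    Then x = 535 + 595·2 = 1725, valid modulo lcm(595, 3) = 1785: x ≡ 1725 (mod 1785).
  Combine with x ≡ 1 (mod 11); new modulus lcm = 19635.
    Write x = 1725 + 1785·t and substitute into x ≡ 1 (mod 11): 1785·t ≡ 1 − 1725 = -1724 (mod 11).
    Reduce coefficients mod 11: 3·t ≡ 3 (mod 11).
    The inverse of 3 mod 11 is 4 (since 3·4 = 12 = 1·11 + 1), so t ≡ 4·3 = 12 ≡ 1 (mod 11).
    Then x = 1725 + 1785·1 = 3510, valid modulo lcm(1785, 11) = 19635: x ≡ 3510 (mod 19635).
Verify against each original: 3510 mod 7 = 3, 3510 mod 5 = 0, 3510 mod 17 = 8, 3510 mod 3 = 0, 3510 mod 11 = 1.

x ≡ 3510 (mod 19635).


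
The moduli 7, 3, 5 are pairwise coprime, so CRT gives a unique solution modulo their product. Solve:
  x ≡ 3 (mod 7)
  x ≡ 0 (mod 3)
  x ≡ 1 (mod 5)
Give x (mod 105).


Moduli 7, 3, 5 are pairwise coprime; by CRT there is a unique solution modulo M = 7 · 3 · 5 = 105.
Solve pairwise, accumulating the modulus:
  Start with x ≡ 3 (mod 7).
  Combine with x ≡ 0 (mod 3): since gcd(7, 3) = 1, we get a unique residue mod 21.
    Write x = 3 + 7·t and substitute into x ≡ 0 (mod 3): 7·t ≡ 0 − 3 = -3 (mod 3).
    Reduce coefficients mod 3: 1·t ≡ 0 (mod 3).
    So t ≡ 0 (mod 3).
    Then x = 3 + 7·0 = 3, valid modulo lcm(7, 3) = 21: x ≡ 3 (mod 21).
  Combine with x ≡ 1 (mod 5): since gcd(21, 5) = 1, we get a unique residue mod 105.
    Write x = 3 + 21·t and substitute into x ≡ 1 (mod 5): 21·t ≡ 1 − 3 = -2 (mod 5).
    Reduce coefficients mod 5: 1·t ≡ 3 (mod 5).
    So t ≡ 3 (mod 5).
    Then x = 3 + 21·3 = 66, valid modulo lcm(21, 5) = 105: x ≡ 66 (mod 105).
Verify: 66 mod 7 = 3 ✓, 66 mod 3 = 0 ✓, 66 mod 5 = 1 ✓.

x ≡ 66 (mod 105).


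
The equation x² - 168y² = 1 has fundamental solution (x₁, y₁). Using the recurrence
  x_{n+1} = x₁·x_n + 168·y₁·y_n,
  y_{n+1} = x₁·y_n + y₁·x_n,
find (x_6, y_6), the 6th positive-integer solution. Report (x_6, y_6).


Step 1: Find the fundamental solution (x₁, y₁) of x² - 168y² = 1.
  Expand √168 as a continued fraction. a₀ = ⌊√168⌋ = 12; iterate m_{k+1} = d_k·a_k − m_k, d_{k+1} = (168 − m_{k+1}²)/d_k, a_{k+1} = ⌊(a₀ + m_{k+1})/d_{k+1}⌋ (starting m₀ = 0, d₀ = 1), with convergents p_k = a_k·p_{k-1} + p_{k-2}, q_k = a_k·q_{k-1} + q_{k-2} (p₋₁ = 1, q₋₁ = 0):
  k = 0: a₀ = 12; p₀/q₀ = 12/1; p₀² − 168·q₀² = 144 − 168 = -24.
  k = 1: m = 12, d = 24, a = ⌊(12 + 12)/24⌋ = 1; p/q = (1·12 + 1)/(1·1 + 0) = 13/1; p² − 168·q² = 169 − 168 = 1.
  The first convergent with p² − 168·q² = 1 gives the fundamental solution (x₁, y₁) = (13, 1).
Step 2: Apply the recurrence (x_{n+1}, y_{n+1}) = (x₁x_n + 168y₁y_n, x₁y_n + y₁x_n) repeatedly.
  From (x_1, y_1) = (13, 1): x_2 = 13·13 + 168·1·1 = 337; y_2 = 13·1 + 1·13 = 26.
  From (x_2, y_2) = (337, 26): x_3 = 13·337 + 168·1·26 = 8749; y_3 = 13·26 + 1·337 = 675.
  From (x_3, y_3) = (8749, 675): x_4 = 13·8749 + 168·1·675 = 227137; y_4 = 13·675 + 1·8749 = 17524.
  From (x_4, y_4) = (227137, 17524): x_5 = 13·227137 + 168·1·17524 = 5896813; y_5 = 13·17524 + 1·227137 = 454949.
  From (x_5, y_5) = (5896813, 454949): x_6 = 13·5896813 + 168·1·454949 = 153090001; y_6 = 13·454949 + 1·5896813 = 11811150.
Step 3: Verify x_6² - 168·y_6² = 23436548406180001 - 23436548406180000 = 1 (should be 1). ✓

(x_1, y_1) = (13, 1); (x_6, y_6) = (153090001, 11811150).


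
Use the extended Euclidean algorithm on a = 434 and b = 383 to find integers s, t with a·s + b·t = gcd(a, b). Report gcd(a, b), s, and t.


Euclidean algorithm on (434, 383) — divide until remainder is 0:
  434 = 1 · 383 + 51
  383 = 7 · 51 + 26
  51 = 1 · 26 + 25
  26 = 1 · 25 + 1
  25 = 25 · 1 + 0
gcd(434, 383) = 1.
Track Bezout coefficients alongside the remainders: start with r₀ = 434 = a·1 + b·0 (s = 1, t = 0) and r₁ = 383 = a·0 + b·1 (s = 0, t = 1); each new remainder r_{k+1} = r_{k-1} − q_k·r_k inherits s_{k+1} = s_{k-1} − q_k·s_k, t_{k+1} = t_{k-1} − q_k·t_k, so r_k = a·s_k + b·t_k at every step:
  q = 1: r = 51, s = 1 − 1·0 = 1, t = 0 − 1·1 = -1  (check: 434·1 + 383·(-1) = 51)
  q = 7: r = 26, s = 0 − 7·1 = -7, t = 1 − 7·(-1) = 8  (check: 434·(-7) + 383·8 = 26)
  q = 1: r = 25, s = 1 − 1·(-7) = 8, t = -1 − 1·8 = -9  (check: 434·8 + 383·(-9) = 25)
  q = 1: r = 1, s = -7 − 1·8 = -15, t = 8 − 1·(-9) = 17  (check: 434·(-15) + 383·17 = 1)
The row with r = 1 (the gcd) gives the Bezout coefficients s = -15, t = 17.
Result: 434 · (-15) + 383 · (17) = 1.

gcd(434, 383) = 1; s = -15, t = 17 (check: 434·(-15) + 383·17 = 1).


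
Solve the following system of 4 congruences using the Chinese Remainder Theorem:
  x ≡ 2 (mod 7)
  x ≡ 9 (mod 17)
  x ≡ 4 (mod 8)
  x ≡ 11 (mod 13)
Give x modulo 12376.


Product of moduli M = 7 · 17 · 8 · 13 = 12376.
Merge one congruence at a time:
  Start: x ≡ 2 (mod 7).
  Combine with x ≡ 9 (mod 17); new modulus lcm = 119.
    Write x = 2 + 7·t and substitute into x ≡ 9 (mod 17): 7·t ≡ 9 − 2 = 7 (mod 17).
    The inverse of 7 mod 17 is 5 (since 7·5 = 35 = 2·17 + 1), so t ≡ 5·7 = 35 ≡ 1 (mod 17).
    Then x = 2 + 7·1 = 9, valid modulo lcm(7, 17) = 119: x ≡ 9 (mod 119).
  Combine with x ≡ 4 (mod 8); new modulus lcm = 952.
    Write x = 9 + 119·t and substitute into x ≡ 4 (mod 8): 119·t ≡ 4 − 9 = -5 (mod 8).
    Reduce coefficients mod 8: 7·t ≡ 3 (mod 8).
    The inverse of 7 mod 8 is 7 (since 7·7 = 49 = 6·8 + 1), so t ≡ 7·3 = 21 ≡ 5 (mod 8).
    Then x = 9 + 119·5 = 604, valid modulo lcm(119, 8) = 952: x ≡ 604 (mod 952).
  Combine with x ≡ 11 (mod 13); new modulus lcm = 12376.
    Write x = 604 + 952·t and substitute into x ≡ 11 (mod 13): 952·t ≡ 11 − 604 = -593 (mod 13).
    Reduce coefficients mod 13: 3·t ≡ 5 (mod 13).
    The inverse of 3 mod 13 is 9 (since 3·9 = 27 = 2·13 + 1), so t ≡ 9·5 = 45 ≡ 6 (mod 13).
    Then x = 604 + 952·6 = 6316, valid modulo lcm(952, 13) = 12376: x ≡ 6316 (mod 12376).
Verify against each original: 6316 mod 7 = 2, 6316 mod 17 = 9, 6316 mod 8 = 4, 6316 mod 13 = 11.

x ≡ 6316 (mod 12376).


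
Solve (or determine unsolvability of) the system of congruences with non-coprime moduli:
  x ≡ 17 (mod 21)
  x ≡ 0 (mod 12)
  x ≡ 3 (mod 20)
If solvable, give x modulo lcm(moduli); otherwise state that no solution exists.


Moduli 21, 12, 20 are not pairwise coprime, so CRT works modulo lcm(m_i) when all pairwise compatibility conditions hold.
Pairwise compatibility: gcd(m_i, m_j) must divide a_i - a_j for every pair.
Merge one congruence at a time:
  Start: x ≡ 17 (mod 21).
  Combine with x ≡ 0 (mod 12): gcd(21, 12) = 3, and 0 - 17 = -17 is NOT divisible by 3.
    ⇒ system is inconsistent (no integer solution).

No solution (the system is inconsistent).


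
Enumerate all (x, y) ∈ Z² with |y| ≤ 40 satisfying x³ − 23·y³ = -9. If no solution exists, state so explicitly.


The equation is x³ - 23y³ = -9. For fixed y, x³ = 23·y³ − 9, so a solution requires the RHS to be a perfect cube.
Strategy: iterate y from -40 to 40, compute RHS = 23·y³ − 9, and check whether it is a (positive or negative) perfect cube.
Check small values of y:
  y = 0: RHS = -9 is not a perfect cube.
  y = 1: RHS = 14 is not a perfect cube.
  y = -1: RHS = -32 is not a perfect cube.
  y = 2: RHS = 175 is not a perfect cube.
  y = -2: RHS = -193 is not a perfect cube.
  y = 3: RHS = 612 is not a perfect cube.
  y = -3: RHS = -630 is not a perfect cube.
Continuing the search up to |y| = 40 finds no solutions either.
No (x, y) in the scanned range satisfies the equation.

No integer solutions with |y| ≤ 40.


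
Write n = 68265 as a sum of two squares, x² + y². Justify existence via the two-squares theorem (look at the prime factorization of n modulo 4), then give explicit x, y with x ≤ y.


Step 1: Factor n = 68265 = 3^2 · 5 · 37 · 41.
Step 2: Check the mod-4 condition on each prime factor: 3 ≡ 3 (mod 4), exponent 2 (must be even); 5 ≡ 1 (mod 4), exponent 1; 37 ≡ 1 (mod 4), exponent 1; 41 ≡ 1 (mod 4), exponent 1.
All primes ≡ 3 (mod 4) appear to even exponent (or don't appear), so by the two-squares theorem n IS expressible as a sum of two squares.
Step 3: Build a representation. Group n = k² · m with k = 3 and m = 5 · 37 · 41 = 7585 (a product of primes ≡ 1 (mod 4)); a representation of m scales to one of n via (k·x)² + (k·y)² = k²(x² + y²). Each prime p ≡ 1 (mod 4) is itself a sum of two squares; find a² by testing p − a² for a perfect square:
  5: 5 − 1² = 4 = 2² ⇒ 5 = 1² + 2².
  37: 37 − 1² = 36 = 6² ⇒ 37 = 1² + 6².
  41: 41 − 1² = 40, 41 − 2² = 37, 41 − 3² = 32, 41 − 4² = 25 = 5² ⇒ 41 = 4² + 5².
  Combine using the Brahmagupta–Fibonacci identity (a² + b²)(c² + d²) = (ac − bd)² + (ad + bc)² = (ac + bd)² + (ad − bc)²:
  5 · 37 = 185: from (1² + 2²)(1² + 6²), take (1·1 − 2·6, 1·6 + 2·1) = (1 − 12, 6 + 2) = (-11, 8); dropping signs (only squares matter) gives (11, 8); check 11² + 8² = 121 + 64 = 185 ✓.
  185 · 41 = 7585: from (11² + 8²)(4² + 5²), take (11·4 − 8·5, 11·5 + 8·4) = (44 − 40, 55 + 32) = (4, 87); check 4² + 87² = 16 + 7569 = 7585 ✓.
  Scale by k = 3: (3·4, 3·87) = (12, 261).
Step 4: Order so x ≤ y and verify: 12² + 261² = 144 + 68121 = 68265 = n. ✓

n = 68265 = 12² + 261² (one valid representation with x ≤ y).


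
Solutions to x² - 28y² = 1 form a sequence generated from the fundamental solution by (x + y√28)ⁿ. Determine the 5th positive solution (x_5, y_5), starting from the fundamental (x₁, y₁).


Step 1: Find the fundamental solution (x₁, y₁) of x² - 28y² = 1.
  Expand √28 as a continued fraction. a₀ = ⌊√28⌋ = 5; iterate m_{k+1} = d_k·a_k − m_k, d_{k+1} = (28 − m_{k+1}²)/d_k, a_{k+1} = ⌊(a₀ + m_{k+1})/d_{k+1}⌋ (starting m₀ = 0, d₀ = 1), with convergents p_k = a_k·p_{k-1} + p_{k-2}, q_k = a_k·q_{k-1} + q_{k-2} (p₋₁ = 1, q₋₁ = 0):
  k = 0: a₀ = 5; p₀/q₀ = 5/1; p₀² − 28·q₀² = 25 − 28 = -3.
  k = 1: m = 5, d = 3, a = ⌊(5 + 5)/3⌋ = 3; p/q = (3·5 + 1)/(3·1 + 0) = 16/3; p² − 28·q² = 256 − 252 = 4.
  k = 2: m = 4, d = 4, a = ⌊(5 + 4)/4⌋ = 2; p/q = (2·16 + 5)/(2·3 + 1) = 37/7; p² − 28·q² = 1369 − 1372 = -3.
  k = 3: m = 4, d = 3, a = ⌊(5 + 4)/3⌋ = 3; p/q = (3·37 + 16)/(3·7 + 3) = 127/24; p² − 28·q² = 16129 − 16128 = 1.
  The first convergent with p² − 28·q² = 1 gives the fundamental solution (x₁, y₁) = (127, 24).
Step 2: Apply the recurrence (x_{n+1}, y_{n+1}) = (x₁x_n + 28y₁y_n, x₁y_n + y₁x_n) repeatedly.
  From (x_1, y_1) = (127, 24): x_2 = 127·127 + 28·24·24 = 32257; y_2 = 127·24 + 24·127 = 6096.
  From (x_2, y_2) = (32257, 6096): x_3 = 127·32257 + 28·24·6096 = 8193151; y_3 = 127·6096 + 24·32257 = 1548360.
  From (x_3, y_3) = (8193151, 1548360): x_4 = 127·8193151 + 28·24·1548360 = 2081028097; y_4 = 127·1548360 + 24·8193151 = 393277344.
  From (x_4, y_4) = (2081028097, 393277344): x_5 = 127·2081028097 + 28·24·393277344 = 528572943487; y_5 = 127·393277344 + 24·2081028097 = 99890897016.
Step 3: Verify x_5² - 28·y_5² = 279389356586511295719169 - 279389356586511295719168 = 1 (should be 1). ✓

(x_1, y_1) = (127, 24); (x_5, y_5) = (528572943487, 99890897016).


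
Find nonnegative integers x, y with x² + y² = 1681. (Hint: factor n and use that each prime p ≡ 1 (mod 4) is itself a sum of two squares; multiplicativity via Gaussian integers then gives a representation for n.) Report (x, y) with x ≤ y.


Step 1: Factor n = 1681 = 41^2.
Step 2: Check the mod-4 condition on each prime factor: 41 ≡ 1 (mod 4), exponent 2.
All primes ≡ 3 (mod 4) appear to even exponent (or don't appear), so by the two-squares theorem n IS expressible as a sum of two squares.
Step 3: Build a representation. Here n = 41 · 41 is a product of primes ≡ 1 (mod 4). Each prime p ≡ 1 (mod 4) is itself a sum of two squares; find a² by testing p − a² for a perfect square:
  41: 41 − 1² = 40, 41 − 2² = 37, 41 − 3² = 32, 41 − 4² = 25 = 5² ⇒ 41 = 4² + 5².
  Combine using the Brahmagupta–Fibonacci identity (a² + b²)(c² + d²) = (ac − bd)² + (ad + bc)² = (ac + bd)² + (ad − bc)²:
  41 · 41 = 1681: from (4² + 5²)(4² + 5²), take (4·4 − 5·5, 4·5 + 5·4) = (16 − 25, 20 + 20) = (-9, 40); dropping signs (only squares matter) gives (9, 40); check 9² + 40² = 81 + 1600 = 1681 ✓.
Step 4: Order so x ≤ y and verify: 9² + 40² = 81 + 1600 = 1681 = n. ✓

n = 1681 = 9² + 40² (one valid representation with x ≤ y).


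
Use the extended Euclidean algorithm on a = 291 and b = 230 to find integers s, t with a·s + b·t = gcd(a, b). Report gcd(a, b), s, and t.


Euclidean algorithm on (291, 230) — divide until remainder is 0:
  291 = 1 · 230 + 61
  230 = 3 · 61 + 47
  61 = 1 · 47 + 14
  47 = 3 · 14 + 5
  14 = 2 · 5 + 4
  5 = 1 · 4 + 1
  4 = 4 · 1 + 0
gcd(291, 230) = 1.
Track Bezout coefficients alongside the remainders: start with r₀ = 291 = a·1 + b·0 (s = 1, t = 0) and r₁ = 230 = a·0 + b·1 (s = 0, t = 1); each new remainder r_{k+1} = r_{k-1} − q_k·r_k inherits s_{k+1} = s_{k-1} − q_k·s_k, t_{k+1} = t_{k-1} − q_k·t_k, so r_k = a·s_k + b·t_k at every step:
  q = 1: r = 61, s = 1 − 1·0 = 1, t = 0 − 1·1 = -1  (check: 291·1 + 230·(-1) = 61)
  q = 3: r = 47, s = 0 − 3·1 = -3, t = 1 − 3·(-1) = 4  (check: 291·(-3) + 230·4 = 47)
  q = 1: r = 14, s = 1 − 1·(-3) = 4, t = -1 − 1·4 = -5  (check: 291·4 + 230·(-5) = 14)
  q = 3: r = 5, s = -3 − 3·4 = -15, t = 4 − 3·(-5) = 19  (check: 291·(-15) + 230·19 = 5)
  q = 2: r = 4, s = 4 − 2·(-15) = 34, t = -5 − 2·19 = -43  (check: 291·34 + 230·(-43) = 4)
  q = 1: r = 1, s = -15 − 1·34 = -49, t = 19 − 1·(-43) = 62  (check: 291·(-49) + 230·62 = 1)
The row with r = 1 (the gcd) gives the Bezout coefficients s = -49, t = 62.
Result: 291 · (-49) + 230 · (62) = 1.

gcd(291, 230) = 1; s = -49, t = 62 (check: 291·(-49) + 230·62 = 1).


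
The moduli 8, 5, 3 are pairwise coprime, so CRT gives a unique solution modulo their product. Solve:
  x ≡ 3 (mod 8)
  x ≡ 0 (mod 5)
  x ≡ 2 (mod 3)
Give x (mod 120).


Moduli 8, 5, 3 are pairwise coprime; by CRT there is a unique solution modulo M = 8 · 5 · 3 = 120.
Solve pairwise, accumulating the modulus:
  Start with x ≡ 3 (mod 8).
  Combine with x ≡ 0 (mod 5): since gcd(8, 5) = 1, we get a unique residue mod 40.
    Write x = 3 + 8·t and substitute into x ≡ 0 (mod 5): 8·t ≡ 0 − 3 = -3 (mod 5).
    Reduce coefficients mod 5: 3·t ≡ 2 (mod 5).
    The inverse of 3 mod 5 is 2 (since 3·2 = 6 = 1·5 + 1), so t ≡ 2·2 = 4 ≡ 4 (mod 5).
    Then x = 3 + 8·4 = 35, valid modulo lcm(8, 5) = 40: x ≡ 35 (mod 40).
  Combine with x ≡ 2 (mod 3): since gcd(40, 3) = 1, we get a unique residue mod 120.
    Write x = 35 + 40·t and substitute into x ≡ 2 (mod 3): 40·t ≡ 2 − 35 = -33 (mod 3).
    Reduce coefficients mod 3: 1·t ≡ 0 (mod 3).
    So t ≡ 0 (mod 3).
    Then x = 35 + 40·0 = 35, valid modulo lcm(40, 3) = 120: x ≡ 35 (mod 120).
Verify: 35 mod 8 = 3 ✓, 35 mod 5 = 0 ✓, 35 mod 3 = 2 ✓.

x ≡ 35 (mod 120).


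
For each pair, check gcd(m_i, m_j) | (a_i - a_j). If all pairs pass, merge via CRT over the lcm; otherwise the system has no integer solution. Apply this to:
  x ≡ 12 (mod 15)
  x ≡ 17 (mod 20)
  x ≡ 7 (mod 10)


Moduli 15, 20, 10 are not pairwise coprime, so CRT works modulo lcm(m_i) when all pairwise compatibility conditions hold.
Pairwise compatibility: gcd(m_i, m_j) must divide a_i - a_j for every pair.
Merge one congruence at a time:
  Start: x ≡ 12 (mod 15).
  Combine with x ≡ 17 (mod 20): gcd(15, 20) = 5; 17 - 12 = 5, which IS divisible by 5, so compatible.
    Write x = 12 + 15·t and substitute into x ≡ 17 (mod 20): 15·t ≡ 17 − 12 = 5 (mod 20).
    Divide the congruence (and modulus) by g = 5: 3·t ≡ 1 (mod 4).
    The inverse of 3 mod 4 is 3 (since 3·3 = 9 = 2·4 + 1), so t ≡ 3·1 = 3 ≡ 3 (mod 4).
    Then x = 12 + 15·3 = 57, valid modulo lcm(15, 20) = 60: x ≡ 57 (mod 60).
  Combine with x ≡ 7 (mod 10): gcd(60, 10) = 10; 7 - 57 = -50, which IS divisible by 10, so compatible.
    Write x = 57 + 60·t and substitute into x ≡ 7 (mod 10): 60·t ≡ 7 − 57 = -50 (mod 10).
    Divide the congruence (and modulus) by g = 10: 6·t ≡ -5 (mod 1).
    Modulo 1 every t works; take t = 0.
    Then x = 57 + 60·0 = 57, valid modulo lcm(60, 10) = 60: x ≡ 57 (mod 60).
Verify: 57 mod 15 = 12, 57 mod 20 = 17, 57 mod 10 = 7.

x ≡ 57 (mod 60).


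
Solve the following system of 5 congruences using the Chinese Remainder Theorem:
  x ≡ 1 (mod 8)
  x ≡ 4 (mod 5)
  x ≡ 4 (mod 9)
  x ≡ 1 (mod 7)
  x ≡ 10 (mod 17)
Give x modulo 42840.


Product of moduli M = 8 · 5 · 9 · 7 · 17 = 42840.
Merge one congruence at a time:
  Start: x ≡ 1 (mod 8).
  Combine with x ≡ 4 (mod 5); new modulus lcm = 40.
    Write x = 1 + 8·t and substitute into x ≡ 4 (mod 5): 8·t ≡ 4 − 1 = 3 (mod 5).
    Reduce coefficients mod 5: 3·t ≡ 3 (mod 5).
    The inverse of 3 mod 5 is 2 (since 3·2 = 6 = 1·5 + 1), so t ≡ 2·3 = 6 ≡ 1 (mod 5).
    Then x = 1 + 8·1 = 9, valid modulo lcm(8, 5) = 40: x ≡ 9 (mod 40).
  Combine with x ≡ 4 (mod 9); new modulus lcm = 360.
    Write x = 9 + 40·t and substitute into x ≡ 4 (mod 9): 40·t ≡ 4 − 9 = -5 (mod 9).
    Reduce coefficients mod 9: 4·t ≡ 4 (mod 9).
    The inverse of 4 mod 9 is 7 (since 4·7 = 28 = 3·9 + 1), so t ≡ 7·4 = 28 ≡ 1 (mod 9).
    Then x = 9 + 40·1 = 49, valid modulo lcm(40, 9) = 360: x ≡ 49 (mod 360).
  Combine with x ≡ 1 (mod 7); new modulus lcm = 2520.
    Write x = 49 + 360·t and substitute into x ≡ 1 (mod 7): 360·t ≡ 1 − 49 = -48 (mod 7).
    Reduce coefficients mod 7: 3·t ≡ 1 (mod 7).
    The inverse of 3 mod 7 is 5 (since 3·5 = 15 = 2·7 + 1), so t ≡ 5·1 = 5 ≡ 5 (mod 7).
    Then x = 49 + 360·5 = 1849, valid modulo lcm(360, 7) = 2520: x ≡ 1849 (mod 2520).
  Combine with x ≡ 10 (mod 17); new modulus lcm = 42840.
    Write x = 1849 + 2520·t and substitute into x ≡ 10 (mod 17): 2520·t ≡ 10 − 1849 = -1839 (mod 17).
    Reduce coefficients mod 17: 4·t ≡ 14 (mod 17).
    The inverse of 4 mod 17 is 13 (since 4·13 = 52 = 3·17 + 1), so t ≡ 13·14 = 182 ≡ 12 (mod 17).
    Then x = 1849 + 2520·12 = 32089, valid modulo lcm(2520, 17) = 42840: x ≡ 32089 (mod 42840).
Verify against each original: 32089 mod 8 = 1, 32089 mod 5 = 4, 32089 mod 9 = 4, 32089 mod 7 = 1, 32089 mod 17 = 10.

x ≡ 32089 (mod 42840).


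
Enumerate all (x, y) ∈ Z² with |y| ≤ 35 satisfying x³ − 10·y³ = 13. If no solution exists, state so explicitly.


The equation is x³ - 10y³ = 13. For fixed y, x³ = 10·y³ + 13, so a solution requires the RHS to be a perfect cube.
Strategy: iterate y from -35 to 35, compute RHS = 10·y³ + 13, and check whether it is a (positive or negative) perfect cube.
Check small values of y:
  y = 0: RHS = 13 is not a perfect cube.
  y = 1: RHS = 23 is not a perfect cube.
  y = -1: RHS = 3 is not a perfect cube.
  y = 2: RHS = 93 is not a perfect cube.
  y = -2: RHS = -67 is not a perfect cube.
  y = 3: RHS = 283 is not a perfect cube.
  y = -3: RHS = -257 is not a perfect cube.
Continuing the search up to |y| = 35 finds no solutions either.
No (x, y) in the scanned range satisfies the equation.

No integer solutions with |y| ≤ 35.


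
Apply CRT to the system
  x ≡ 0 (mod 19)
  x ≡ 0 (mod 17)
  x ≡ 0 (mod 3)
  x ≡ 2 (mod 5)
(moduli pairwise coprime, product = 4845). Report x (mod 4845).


Product of moduli M = 19 · 17 · 3 · 5 = 4845.
Merge one congruence at a time:
  Start: x ≡ 0 (mod 19).
  Combine with x ≡ 0 (mod 17); new modulus lcm = 323.
    Write x = 0 + 19·t and substitute into x ≡ 0 (mod 17): 19·t ≡ 0 − 0 = 0 (mod 17).
    Reduce coefficients mod 17: 2·t ≡ 0 (mod 17).
    The inverse of 2 mod 17 is 9 (since 2·9 = 18 = 1·17 + 1), so t ≡ 9·0 = 0 ≡ 0 (mod 17).
    Then x = 0 + 19·0 = 0, valid modulo lcm(19, 17) = 323: x ≡ 0 (mod 323).
  Combine with x ≡ 0 (mod 3); new modulus lcm = 969.
    Write x = 0 + 323·t and substitute into x ≡ 0 (mod 3): 323·t ≡ 0 − 0 = 0 (mod 3).
    Reduce coefficients mod 3: 2·t ≡ 0 (mod 3).
    The inverse of 2 mod 3 is 2 (since 2·2 = 4 = 1·3 + 1), so t ≡ 2·0 = 0 ≡ 0 (mod 3).
    Then x = 0 + 323·0 = 0, valid modulo lcm(323, 3) = 969: x ≡ 0 (mod 969).
  Combine with x ≡ 2 (mod 5); new modulus lcm = 4845.
    Write x = 0 + 969·t and substitute into x ≡ 2 (mod 5): 969·t ≡ 2 − 0 = 2 (mod 5).
    Reduce coefficients mod 5: 4·t ≡ 2 (mod 5).
    The inverse of 4 mod 5 is 4 (since 4·4 = 16 = 3·5 + 1), so t ≡ 4·2 = 8 ≡ 3 (mod 5).
    Then x = 0 + 969·3 = 2907, valid modulo lcm(969, 5) = 4845: x ≡ 2907 (mod 4845).
Verify against each original: 2907 mod 19 = 0, 2907 mod 17 = 0, 2907 mod 3 = 0, 2907 mod 5 = 2.

x ≡ 2907 (mod 4845).
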